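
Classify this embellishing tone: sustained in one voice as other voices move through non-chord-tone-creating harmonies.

Approach: none. Departure: none — a single pitch is sustained while the chords change around it, passing through harmonies that do not contain it.
No melodic motion at all; the dissonance is created entirely by the moving harmonies against the stationary note — a pedal tone (pedal point).

Pedal tone.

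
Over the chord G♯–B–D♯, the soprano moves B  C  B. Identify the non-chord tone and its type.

C is a neighbor tone.

The harmony at that moment is G♯ minor triad (G♯, B, D♯); C is not a chord tone.
It is approached by step up from B and left by step down to B.
Step away and step back to the same note — a neighbor tone (upper neighbor).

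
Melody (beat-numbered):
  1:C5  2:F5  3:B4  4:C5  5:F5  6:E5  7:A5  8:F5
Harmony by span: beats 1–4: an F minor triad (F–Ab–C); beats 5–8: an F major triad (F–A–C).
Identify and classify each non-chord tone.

The harmony at that moment is F minor triad (F, Ab, C); B4 is not a chord tone.
It is approached by leap down from F5 and left by step up to C5.
Leap in, step out — an appoggiatura.
The harmony at that moment is F major triad (F, A, C); E5 is not a chord tone.
It is approached by step down from F5 and left by leap up to A5.
Step in, leap out — an escape tone.

B4 (beat 3) — appoggiatura; E5 (beat 6) — escape tone.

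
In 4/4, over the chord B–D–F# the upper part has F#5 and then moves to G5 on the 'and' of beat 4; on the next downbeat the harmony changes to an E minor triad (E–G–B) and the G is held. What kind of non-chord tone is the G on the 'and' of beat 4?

The harmony at that moment is B minor triad (B, D, F#); G5 is not a chord tone.
It is approached by step up from F#5 and then sustained as the same pitch into the next harmony.
Arriving early and becoming a chord tone when the harmony changes — an anticipation.

Anticipation.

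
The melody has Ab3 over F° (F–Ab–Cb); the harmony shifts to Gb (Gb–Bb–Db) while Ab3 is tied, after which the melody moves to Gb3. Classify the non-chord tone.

The harmony at that moment is Gb major triad (Gb, Bb, Db); Ab3 is not a chord tone.
It is held over (the same pitch as the preceding Ab3) and left by step down to Gb3.
Held over from the previous chord and resolving down by step — a suspension.

Ab3 is a suspension.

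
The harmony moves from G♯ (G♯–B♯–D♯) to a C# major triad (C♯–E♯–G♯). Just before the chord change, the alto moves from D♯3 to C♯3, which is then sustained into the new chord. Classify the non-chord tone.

The harmony at that moment is G♯ major triad (G♯, B♯, D♯); C♯3 is not a chord tone.
It is approached by step down from D♯3 and then sustained as the same pitch into the next harmony.
Arriving early and becoming a chord tone when the harmony changes — an anticipation.

C♯3 is an anticipation.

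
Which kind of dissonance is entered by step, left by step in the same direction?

Approach: by step. Departure: by step, continuing in the same direction.
Stepwise on both sides with no change of direction means the note fills in the space between two different chord tones — a passing tone. (Had it turned back to its starting note it would be a neighbor tone instead.)

Passing tone.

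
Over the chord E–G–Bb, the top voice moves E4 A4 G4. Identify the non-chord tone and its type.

A4 is an appoggiatura.

The harmony at that moment is E diminished triad (E, G, Bb); A4 is not a chord tone.
It is approached by leap up from E4 and left by step down to G4.
Leap in, step out — an appoggiatura.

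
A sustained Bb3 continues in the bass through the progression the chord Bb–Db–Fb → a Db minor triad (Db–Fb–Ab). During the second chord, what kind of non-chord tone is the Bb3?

Pedal tone (pedal point).

The harmony at that moment is Db minor triad (Db, Fb, Ab); Bb3 is not a chord tone.
It is held over (the same pitch as the preceding Bb3) and then sustained as the same pitch into the next harmony.
Sustained through a change of harmony — a pedal tone.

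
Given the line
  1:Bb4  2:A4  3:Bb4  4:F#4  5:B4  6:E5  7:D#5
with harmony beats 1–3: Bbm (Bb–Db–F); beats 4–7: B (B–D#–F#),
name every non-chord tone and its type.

A4 (beat 2) — neighbor tone; E5 (beat 6) — appoggiatura.

The harmony at that moment is Bb minor triad (Bb, Db, F); A4 is not a chord tone.
It is approached by step down from Bb4 and left by step up to Bb4.
Step away and step back to the same note — a neighbor tone (lower neighbor).
The harmony at that moment is B major triad (B, D#, F#); E5 is not a chord tone.
It is approached by leap up from B4 and left by step down to D#5.
Leap in, step out — an appoggiatura.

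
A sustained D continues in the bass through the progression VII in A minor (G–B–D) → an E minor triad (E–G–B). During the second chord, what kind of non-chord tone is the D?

The harmony at that moment is E minor triad (E, G, B); D is not a chord tone.
It is held over (the same pitch as the preceding D) and then sustained as the same pitch into the next harmony.
Sustained through a change of harmony — a pedal tone.

Pedal tone (pedal point).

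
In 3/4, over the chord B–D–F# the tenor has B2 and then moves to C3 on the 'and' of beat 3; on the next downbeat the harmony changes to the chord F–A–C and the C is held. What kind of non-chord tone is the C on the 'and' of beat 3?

The harmony at that moment is B minor triad (B, D, F#); C3 is not a chord tone.
It is approached by step up from B2 and then sustained as the same pitch into the next harmony.
Arriving early and becoming a chord tone when the harmony changes — an anticipation.

Anticipation.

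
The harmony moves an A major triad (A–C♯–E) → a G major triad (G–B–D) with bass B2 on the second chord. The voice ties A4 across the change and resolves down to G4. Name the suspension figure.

7–6 suspension.

At the second chord the bass is B2. The suspended A4 lies a seventh above the bass; after resolving down by step to G4, the interval above the bass becomes a sixth.
Suspension figures are named by those two intervals: 7–6.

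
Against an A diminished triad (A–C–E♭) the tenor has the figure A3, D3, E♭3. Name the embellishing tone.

The harmony at that moment is A diminished triad (A, C, E♭); D3 is not a chord tone.
It is approached by leap down from A3 and left by step up to E♭3.
Leap in, step out — an appoggiatura.

D3 is an appoggiatura.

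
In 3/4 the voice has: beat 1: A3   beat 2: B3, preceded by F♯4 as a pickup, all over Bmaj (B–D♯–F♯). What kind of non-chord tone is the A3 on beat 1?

Appoggiatura.

The harmony at that moment is B major triad (B, D♯, F♯); A3 is not a chord tone.
It is approached by leap down from F♯4 and left by step up to B3.
Leap in, step out, metrically accented — an appoggiatura.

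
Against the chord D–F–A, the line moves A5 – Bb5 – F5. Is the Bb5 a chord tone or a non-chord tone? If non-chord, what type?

The harmony at that moment is D minor triad (D, F, A); Bb5 is not a chord tone.
It is approached by step up from A5 and left by leap down to F5.
Step in, leap out — an escape tone.

Non-chord tone — an escape tone.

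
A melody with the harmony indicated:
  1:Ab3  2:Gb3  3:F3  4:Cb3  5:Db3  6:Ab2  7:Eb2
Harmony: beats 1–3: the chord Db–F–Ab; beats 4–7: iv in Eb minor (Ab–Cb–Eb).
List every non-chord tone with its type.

Gb3 (beat 2) — passing tone; Db3 (beat 5) — escape tone.

The harmony at that moment is Db major triad (Db, F, Ab); Gb3 is not a chord tone.
It is approached by step down from Ab3 and left by step down to F3.
Step in, step out in the same direction — a passing tone.
The harmony at that moment is Ab minor triad (Ab, Cb, Eb); Db3 is not a chord tone.
It is approached by step up from Cb3 and left by leap down to Ab2.
Step in, leap out — an escape tone.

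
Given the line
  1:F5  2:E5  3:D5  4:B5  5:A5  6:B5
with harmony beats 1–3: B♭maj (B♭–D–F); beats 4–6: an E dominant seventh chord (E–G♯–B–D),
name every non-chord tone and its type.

E5 (beat 2) — passing tone; A5 (beat 5) — neighbor tone.

The harmony at that moment is B♭ major triad (B♭, D, F); E5 is not a chord tone.
It is approached by step down from F5 and left by step down to D5.
Step in, step out in the same direction — a passing tone.
The harmony at that moment is E dominant seventh chord (E, G♯, B, D); A5 is not a chord tone.
It is approached by step down from B5 and left by step up to B5.
Step away and step back to the same note — a neighbor tone (lower neighbor).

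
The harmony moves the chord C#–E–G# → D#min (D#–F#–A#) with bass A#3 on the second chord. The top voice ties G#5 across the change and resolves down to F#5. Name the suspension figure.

At the second chord the bass is A#3. The suspended G#5 lies a seventh above the bass; after resolving down by step to F#5, the interval above the bass becomes a sixth.
Suspension figures are named by those two intervals: 7–6.

7–6 suspension.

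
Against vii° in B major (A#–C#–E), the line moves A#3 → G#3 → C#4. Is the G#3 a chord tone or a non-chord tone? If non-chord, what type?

The harmony at that moment is A# diminished triad (A#, C#, E); G#3 is not a chord tone.
It is approached by step down from A#3 and left by leap up to C#4.
Step in, leap out — an escape tone.

Non-chord tone — an escape tone.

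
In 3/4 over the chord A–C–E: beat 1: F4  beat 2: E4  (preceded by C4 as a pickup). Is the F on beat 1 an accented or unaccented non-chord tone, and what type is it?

The harmony at that moment is A minor triad (A, C, E); F4 is not a chord tone.
It is approached by leap up from C4 and left by step down to E4.
Leap in, step out — an appoggiatura.
It falls on the downbeat, so it is accented.

Accented appoggiatura.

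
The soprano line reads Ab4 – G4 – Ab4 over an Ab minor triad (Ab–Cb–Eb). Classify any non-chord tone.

The harmony at that moment is Ab minor triad (Ab, Cb, Eb); G4 is not a chord tone.
It is approached by step down from Ab4 and left by step up to Ab4.
Step away and step back to the same note — a neighbor tone (lower neighbor).

G4 is a neighbor tone.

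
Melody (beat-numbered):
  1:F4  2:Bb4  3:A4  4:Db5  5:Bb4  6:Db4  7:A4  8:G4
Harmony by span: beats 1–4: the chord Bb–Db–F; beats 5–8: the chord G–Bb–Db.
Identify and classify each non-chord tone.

A4 (beat 3) — escape tone; A4 (beat 7) — appoggiatura.

The harmony at that moment is Bb minor triad (Bb, Db, F); A4 is not a chord tone.
It is approached by step down from Bb4 and left by leap up to Db5.
Step in, leap out — an escape tone.
The harmony at that moment is G diminished triad (G, Bb, Db); A4 is not a chord tone.
It is approached by leap up from Db4 and left by step down to G4.
Leap in, step out — an appoggiatura.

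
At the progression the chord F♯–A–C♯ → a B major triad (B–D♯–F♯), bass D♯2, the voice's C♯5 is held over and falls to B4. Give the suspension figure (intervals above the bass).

At the second chord the bass is D♯2. The suspended C♯5 lies a seventh above the bass; after resolving down by step to B4, the interval above the bass becomes a sixth.
Suspension figures are named by those two intervals: 7–6.

7–6 suspension.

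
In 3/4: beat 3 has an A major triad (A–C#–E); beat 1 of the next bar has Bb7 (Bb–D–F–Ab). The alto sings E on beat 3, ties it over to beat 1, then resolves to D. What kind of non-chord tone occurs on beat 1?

The harmony at that moment is Bb dominant seventh chord (Bb, D, F, Ab); E is not a chord tone.
It is held over (the same pitch as the preceding E) and left by step down to D.
Held over from the previous chord and resolving down by step — a suspension.

Suspension.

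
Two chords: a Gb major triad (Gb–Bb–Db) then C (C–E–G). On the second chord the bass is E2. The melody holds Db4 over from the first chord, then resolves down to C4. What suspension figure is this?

7–6 suspension.

At the second chord the bass is E2. The suspended Db4 lies a seventh above the bass; after resolving down by step to C4, the interval above the bass becomes a sixth.
Suspension figures are named by those two intervals: 7–6.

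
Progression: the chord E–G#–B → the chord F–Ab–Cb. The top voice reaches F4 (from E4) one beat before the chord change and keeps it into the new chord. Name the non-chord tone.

The harmony at that moment is E major triad (E, G#, B); F4 is not a chord tone.
It is approached by step up from E4 and then sustained as the same pitch into the next harmony.
Arriving early and becoming a chord tone when the harmony changes — an anticipation.

F4 is an anticipation.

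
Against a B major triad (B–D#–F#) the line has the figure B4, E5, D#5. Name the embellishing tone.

E5 is an appoggiatura.

The harmony at that moment is B major triad (B, D#, F#); E5 is not a chord tone.
It is approached by leap up from B4 and left by step down to D#5.
Leap in, step out — an appoggiatura.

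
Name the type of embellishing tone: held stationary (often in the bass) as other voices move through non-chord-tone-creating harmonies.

Approach: none. Departure: none — a single pitch is sustained while the chords change around it, passing through harmonies that do not contain it.
No melodic motion at all; the dissonance is created entirely by the moving harmonies against the stationary note — a pedal tone (pedal point).

Pedal tone.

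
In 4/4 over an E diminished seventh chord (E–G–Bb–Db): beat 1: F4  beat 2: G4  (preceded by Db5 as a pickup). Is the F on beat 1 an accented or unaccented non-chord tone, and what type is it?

Accented appoggiatura.

The harmony at that moment is E diminished seventh chord (E, G, Bb, Db); F4 is not a chord tone.
It is approached by leap down from Db5 and left by step up to G4.
Leap in, step out — an appoggiatura.
It falls on the downbeat, so it is accented.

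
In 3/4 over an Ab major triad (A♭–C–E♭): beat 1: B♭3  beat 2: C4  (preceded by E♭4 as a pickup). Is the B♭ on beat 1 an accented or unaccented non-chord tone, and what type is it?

The harmony at that moment is A♭ major triad (A♭, C, E♭); B♭3 is not a chord tone.
It is approached by leap down from E♭4 and left by step up to C4.
Leap in, step out — an appoggiatura.
It falls on the downbeat, so it is accented.

Accented appoggiatura.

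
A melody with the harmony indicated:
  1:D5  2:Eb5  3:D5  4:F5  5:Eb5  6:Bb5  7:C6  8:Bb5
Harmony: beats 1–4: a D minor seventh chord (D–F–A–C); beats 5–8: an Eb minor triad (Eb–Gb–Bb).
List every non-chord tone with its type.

Eb5 (beat 2) — neighbor tone; C6 (beat 7) — neighbor tone.

The harmony at that moment is D minor seventh chord (D, F, A, C); Eb5 is not a chord tone.
It is approached by step up from D5 and left by step down to D5.
Step away and step back to the same note — a neighbor tone (upper neighbor).
The harmony at that moment is Eb minor triad (Eb, Gb, Bb); C6 is not a chord tone.
It is approached by step up from Bb5 and left by step down to Bb5.
Step away and step back to the same note — a neighbor tone (upper neighbor).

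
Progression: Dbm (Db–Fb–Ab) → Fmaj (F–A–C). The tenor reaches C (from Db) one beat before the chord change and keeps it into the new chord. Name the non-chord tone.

C is an anticipation.

The harmony at that moment is Db minor triad (Db, Fb, Ab); C is not a chord tone.
It is approached by step down from Db and then sustained as the same pitch into the next harmony.
Arriving early and becoming a chord tone when the harmony changes — an anticipation.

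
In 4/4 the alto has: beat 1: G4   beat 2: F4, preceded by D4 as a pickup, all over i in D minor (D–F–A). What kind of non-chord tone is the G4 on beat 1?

The harmony at that moment is D minor triad (D, F, A); G4 is not a chord tone.
It is approached by leap up from D4 and left by step down to F4.
Leap in, step out, metrically accented — an appoggiatura.

Appoggiatura.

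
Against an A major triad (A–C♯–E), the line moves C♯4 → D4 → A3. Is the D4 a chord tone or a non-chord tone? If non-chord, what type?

The harmony at that moment is A major triad (A, C♯, E); D4 is not a chord tone.
It is approached by step up from C♯4 and left by leap down to A3.
Step in, leap out — an escape tone.

Non-chord tone — an escape tone.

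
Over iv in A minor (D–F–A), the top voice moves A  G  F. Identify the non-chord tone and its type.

The harmony at that moment is D minor triad (D, F, A); G is not a chord tone.
It is approached by step down from A and left by step down to F.
Step in, step out in the same direction — a passing tone.

G is a passing tone.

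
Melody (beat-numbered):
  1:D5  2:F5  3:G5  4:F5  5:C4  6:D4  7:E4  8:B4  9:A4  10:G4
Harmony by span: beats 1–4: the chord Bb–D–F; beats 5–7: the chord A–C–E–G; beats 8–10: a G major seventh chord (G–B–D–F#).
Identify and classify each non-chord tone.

The harmony at that moment is Bb major triad (Bb, D, F); G5 is not a chord tone.
It is approached by step up from F5 and left by step down to F5.
Step away and step back to the same note — a neighbor tone (upper neighbor).
The harmony at that moment is A minor seventh chord (A, C, E, G); D4 is not a chord tone.
It is approached by step up from C4 and left by step up to E4.
Step in, step out in the same direction — a passing tone.
The harmony at that moment is G major seventh chord (G, B, D, F#); A4 is not a chord tone.
It is approached by step down from B4 and left by step down to G4.
Step in, step out in the same direction — a passing tone.

G5 (beat 3) — neighbor tone; D4 (beat 6) — passing tone; A4 (beat 9) — passing tone.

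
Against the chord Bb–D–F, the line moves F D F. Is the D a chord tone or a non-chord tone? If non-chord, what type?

Chord tone (the third of Bb major triad).

Bb major triad contains Bb, D, F; D is the third, so it is a chord tone.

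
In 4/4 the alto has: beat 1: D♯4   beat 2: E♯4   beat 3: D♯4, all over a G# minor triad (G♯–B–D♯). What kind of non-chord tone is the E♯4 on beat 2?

The harmony at that moment is G♯ minor triad (G♯, B, D♯); E♯4 is not a chord tone.
It is approached by step up from D♯4 and left by step down to D♯4.
Step away and step back to the same note — a neighbor tone (upper neighbor).

Upper neighbor tone.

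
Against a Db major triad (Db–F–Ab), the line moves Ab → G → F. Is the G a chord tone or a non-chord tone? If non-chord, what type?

Non-chord tone — a passing tone.

The harmony at that moment is Db major triad (Db, F, Ab); G is not a chord tone.
It is approached by step down from Ab and left by step down to F.
Step in, step out in the same direction — a passing tone.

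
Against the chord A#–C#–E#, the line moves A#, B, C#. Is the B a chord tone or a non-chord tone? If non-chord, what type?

The harmony at that moment is A# minor triad (A#, C#, E#); B is not a chord tone.
It is approached by step up from A# and left by step up to C#.
Step in, step out in the same direction — a passing tone.

Non-chord tone — a passing tone.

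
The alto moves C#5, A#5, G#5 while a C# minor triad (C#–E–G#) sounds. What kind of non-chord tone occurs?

The harmony at that moment is C# minor triad (C#, E, G#); A#5 is not a chord tone.
It is approached by leap up from C#5 and left by step down to G#5.
Leap in, step out — an appoggiatura.

A#5 is an appoggiatura.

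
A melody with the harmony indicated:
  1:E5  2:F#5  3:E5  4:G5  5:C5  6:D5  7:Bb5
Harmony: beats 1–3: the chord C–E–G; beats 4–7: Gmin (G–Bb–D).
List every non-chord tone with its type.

The harmony at that moment is C major triad (C, E, G); F#5 is not a chord tone.
It is approached by step up from E5 and left by step down to E5.
Step away and step back to the same note — a neighbor tone (upper neighbor).
The harmony at that moment is G minor triad (G, Bb, D); C5 is not a chord tone.
It is approached by leap down from G5 and left by step up to D5.
Leap in, step out — an appoggiatura.

F#5 (beat 2) — neighbor tone; C5 (beat 5) — appoggiatura.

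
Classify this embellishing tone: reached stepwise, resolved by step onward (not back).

Approach: by step. Departure: by step, continuing in the same direction.
Stepwise on both sides with no change of direction means the note fills in the space between two different chord tones — a passing tone. (Had it turned back to its starting note it would be a neighbor tone instead.)

Passing tone.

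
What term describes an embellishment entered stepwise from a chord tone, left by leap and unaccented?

Approach: by step. Departure: by leap. Metric position: weak.
Step in, leap out, from a weak position — an escape tone (échappée). (It is the mirror image of the appoggiatura, which leaps in and steps out on a strong beat.)

Escape tone.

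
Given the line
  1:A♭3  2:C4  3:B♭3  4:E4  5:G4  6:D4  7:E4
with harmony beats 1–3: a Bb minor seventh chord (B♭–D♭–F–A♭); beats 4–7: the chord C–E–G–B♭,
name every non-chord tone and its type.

C4 (beat 2) — appoggiatura; D4 (beat 6) — appoggiatura.

The harmony at that moment is B♭ minor seventh chord (B♭, D♭, F, A♭); C4 is not a chord tone.
It is approached by leap up from A♭3 and left by step down to B♭3.
Leap in, step out — an appoggiatura.
The harmony at that moment is C dominant seventh chord (C, E, G, B♭); D4 is not a chord tone.
It is approached by leap down from G4 and left by step up to E4.
Leap in, step out — an appoggiatura.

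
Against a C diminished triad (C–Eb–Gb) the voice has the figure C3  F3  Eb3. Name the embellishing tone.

The harmony at that moment is C diminished triad (C, Eb, Gb); F3 is not a chord tone.
It is approached by leap up from C3 and left by step down to Eb3.
Leap in, step out — an appoggiatura.

F3 is an appoggiatura.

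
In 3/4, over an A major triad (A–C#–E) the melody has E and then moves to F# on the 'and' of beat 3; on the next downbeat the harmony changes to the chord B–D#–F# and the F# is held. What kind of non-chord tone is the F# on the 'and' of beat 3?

The harmony at that moment is A major triad (A, C#, E); F# is not a chord tone.
It is approached by step up from E and then sustained as the same pitch into the next harmony.
Arriving early and becoming a chord tone when the harmony changes — an anticipation.

Anticipation.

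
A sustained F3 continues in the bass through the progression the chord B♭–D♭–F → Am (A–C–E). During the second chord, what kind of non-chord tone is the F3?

The harmony at that moment is A minor triad (A, C, E); F3 is not a chord tone.
It is held over (the same pitch as the preceding F3) and then sustained as the same pitch into the next harmony.
Sustained through a change of harmony — a pedal tone.

Pedal tone (pedal point).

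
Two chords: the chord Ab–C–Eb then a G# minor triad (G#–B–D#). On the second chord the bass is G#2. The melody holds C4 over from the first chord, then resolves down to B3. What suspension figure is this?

At the second chord the bass is G#2. The suspended C4 lies a fourth above the bass; after resolving down by step to B3, the interval above the bass becomes a third.
Suspension figures are named by those two intervals: 4–3.

4–3 suspension.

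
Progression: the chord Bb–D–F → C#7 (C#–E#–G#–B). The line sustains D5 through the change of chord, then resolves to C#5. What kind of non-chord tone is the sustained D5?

D5 is a suspension.

The harmony at that moment is C# dominant seventh chord (C#, E#, G#, B); D5 is not a chord tone.
It is held over (the same pitch as the preceding D5) and left by step down to C#5.
Held over from the previous chord and resolving down by step — a suspension.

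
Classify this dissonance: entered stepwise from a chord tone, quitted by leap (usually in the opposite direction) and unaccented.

Approach: by step. Departure: by leap. Metric position: weak.
Step in, leap out, from a weak position — an escape tone (échappée). (It is the mirror image of the appoggiatura, which leaps in and steps out on a strong beat.)

Escape tone.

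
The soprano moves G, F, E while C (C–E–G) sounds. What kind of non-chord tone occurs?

F is a passing tone.

The harmony at that moment is C major triad (C, E, G); F is not a chord tone.
It is approached by step down from G and left by step down to E.
Step in, step out in the same direction — a passing tone.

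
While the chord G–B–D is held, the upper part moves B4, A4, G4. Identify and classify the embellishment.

A4 is a passing tone.

The harmony at that moment is G major triad (G, B, D); A4 is not a chord tone.
It is approached by step down from B4 and left by step down to G4.
Step in, step out in the same direction — a passing tone.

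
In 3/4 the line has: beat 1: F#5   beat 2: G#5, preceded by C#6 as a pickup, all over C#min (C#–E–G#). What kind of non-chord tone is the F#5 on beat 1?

The harmony at that moment is C# minor triad (C#, E, G#); F#5 is not a chord tone.
It is approached by leap down from C#6 and left by step up to G#5.
Leap in, step out, metrically accented — an appoggiatura.

Appoggiatura.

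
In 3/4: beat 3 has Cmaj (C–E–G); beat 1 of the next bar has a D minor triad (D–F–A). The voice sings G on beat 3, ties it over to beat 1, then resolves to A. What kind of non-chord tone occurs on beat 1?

The harmony at that moment is D minor triad (D, F, A); G is not a chord tone.
It is held over (the same pitch as the preceding G) and left by step up to A.
Held over from the previous chord and resolving up by step — a retardation.

Retardation.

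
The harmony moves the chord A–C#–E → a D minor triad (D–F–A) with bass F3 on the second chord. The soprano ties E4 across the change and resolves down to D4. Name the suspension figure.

7–6 suspension.

At the second chord the bass is F3. The suspended E4 lies a seventh above the bass; after resolving down by step to D4, the interval above the bass becomes a sixth.
Suspension figures are named by those two intervals: 7–6.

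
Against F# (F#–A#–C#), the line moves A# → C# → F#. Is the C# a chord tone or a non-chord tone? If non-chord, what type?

Chord tone (the fifth of F# major triad).

F# major triad contains F#, A#, C#; C# is the fifth, so it is a chord tone.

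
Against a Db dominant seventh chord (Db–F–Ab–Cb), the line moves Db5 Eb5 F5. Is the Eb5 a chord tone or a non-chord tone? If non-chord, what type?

Non-chord tone — a passing tone.

The harmony at that moment is Db dominant seventh chord (Db, F, Ab, Cb); Eb5 is not a chord tone.
It is approached by step up from Db5 and left by step up to F5.
Step in, step out in the same direction — a passing tone.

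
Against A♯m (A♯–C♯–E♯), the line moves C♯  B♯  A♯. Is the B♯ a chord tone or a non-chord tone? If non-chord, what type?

The harmony at that moment is A♯ minor triad (A♯, C♯, E♯); B♯ is not a chord tone.
It is approached by step down from C♯ and left by step down to A♯.
Step in, step out in the same direction — a passing tone.

Non-chord tone — a passing tone.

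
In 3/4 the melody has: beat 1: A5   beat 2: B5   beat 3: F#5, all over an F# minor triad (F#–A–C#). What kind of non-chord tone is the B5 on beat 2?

The harmony at that moment is F# minor triad (F#, A, C#); B5 is not a chord tone.
It is approached by step up from A5 and left by leap down to F#5.
Step in, leap out, on a weak beat — an escape tone.

Escape tone.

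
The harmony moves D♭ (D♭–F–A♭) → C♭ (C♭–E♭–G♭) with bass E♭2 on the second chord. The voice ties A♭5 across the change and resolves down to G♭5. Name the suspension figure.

4–3 suspension.

At the second chord the bass is E♭2. The suspended A♭5 lies a fourth above the bass; after resolving down by step to G♭5, the interval above the bass becomes a third.
Suspension figures are named by those two intervals: 4–3.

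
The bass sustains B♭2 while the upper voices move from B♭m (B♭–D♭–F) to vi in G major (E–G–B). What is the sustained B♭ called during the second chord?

Pedal tone (pedal point).

The harmony at that moment is E minor triad (E, G, B); B♭2 is not a chord tone.
It is held over (the same pitch as the preceding B♭2) and then sustained as the same pitch into the next harmony.
Sustained through a change of harmony — a pedal tone.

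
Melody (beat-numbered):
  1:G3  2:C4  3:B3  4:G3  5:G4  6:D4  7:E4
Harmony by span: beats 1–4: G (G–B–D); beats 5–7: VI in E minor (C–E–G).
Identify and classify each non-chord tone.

C4 (beat 2) — appoggiatura; D4 (beat 6) — appoggiatura.

The harmony at that moment is G major triad (G, B, D); C4 is not a chord tone.
It is approached by leap up from G3 and left by step down to B3.
Leap in, step out — an appoggiatura.
The harmony at that moment is C major triad (C, E, G); D4 is not a chord tone.
It is approached by leap down from G4 and left by step up to E4.
Leap in, step out — an appoggiatura.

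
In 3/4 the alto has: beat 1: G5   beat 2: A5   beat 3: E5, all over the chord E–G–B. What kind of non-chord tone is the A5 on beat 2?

The harmony at that moment is E minor triad (E, G, B); A5 is not a chord tone.
It is approached by step up from G5 and left by leap down to E5.
Step in, leap out, on a weak beat — an escape tone.

Escape tone.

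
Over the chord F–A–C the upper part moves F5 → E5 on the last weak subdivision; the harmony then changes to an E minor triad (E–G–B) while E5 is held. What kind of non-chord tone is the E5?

The harmony at that moment is F major triad (F, A, C); E5 is not a chord tone.
It is approached by step down from F5 and then sustained as the same pitch into the next harmony.
Arriving early and becoming a chord tone when the harmony changes — an anticipation.

E5 is an anticipation.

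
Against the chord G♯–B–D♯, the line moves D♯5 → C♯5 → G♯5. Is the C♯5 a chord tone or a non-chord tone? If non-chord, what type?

The harmony at that moment is G♯ minor triad (G♯, B, D♯); C♯5 is not a chord tone.
It is approached by step down from D♯5 and left by leap up to G♯5.
Step in, leap out — an escape tone.

Non-chord tone — an escape tone.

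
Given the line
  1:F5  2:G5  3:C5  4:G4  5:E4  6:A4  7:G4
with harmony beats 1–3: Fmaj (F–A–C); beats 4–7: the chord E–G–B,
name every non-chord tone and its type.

G5 (beat 2) — escape tone; A4 (beat 6) — appoggiatura.

The harmony at that moment is F major triad (F, A, C); G5 is not a chord tone.
It is approached by step up from F5 and left by leap down to C5.
Step in, leap out — an escape tone.
The harmony at that moment is E minor triad (E, G, B); A4 is not a chord tone.
It is approached by leap up from E4 and left by step down to G4.
Leap in, step out — an appoggiatura.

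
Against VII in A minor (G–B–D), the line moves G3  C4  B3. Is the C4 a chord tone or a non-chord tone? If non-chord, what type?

The harmony at that moment is G major triad (G, B, D); C4 is not a chord tone.
It is approached by leap up from G3 and left by step down to B3.
Leap in, step out — an appoggiatura.

Non-chord tone — an appoggiatura.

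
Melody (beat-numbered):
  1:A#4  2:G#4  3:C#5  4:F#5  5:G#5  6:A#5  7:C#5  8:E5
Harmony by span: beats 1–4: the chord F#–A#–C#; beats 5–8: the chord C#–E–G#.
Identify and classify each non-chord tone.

G#4 (beat 2) — escape tone; A#5 (beat 6) — escape tone.

The harmony at that moment is F# major triad (F#, A#, C#); G#4 is not a chord tone.
It is approached by step down from A#4 and left by leap up to C#5.
Step in, leap out — an escape tone.
The harmony at that moment is C# minor triad (C#, E, G#); A#5 is not a chord tone.
It is approached by step up from G#5 and left by leap down to C#5.
Step in, leap out — an escape tone.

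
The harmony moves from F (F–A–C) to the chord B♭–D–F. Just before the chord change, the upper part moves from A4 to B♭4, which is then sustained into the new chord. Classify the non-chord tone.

The harmony at that moment is F major triad (F, A, C); B♭4 is not a chord tone.
It is approached by step up from A4 and then sustained as the same pitch into the next harmony.
Arriving early and becoming a chord tone when the harmony changes — an anticipation.

B♭4 is an anticipation.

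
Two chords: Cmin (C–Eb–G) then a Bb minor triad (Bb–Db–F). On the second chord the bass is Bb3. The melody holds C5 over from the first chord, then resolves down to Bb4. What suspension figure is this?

At the second chord the bass is Bb3. The suspended C5 lies a ninth above the bass; after resolving down by step to Bb4, the interval above the bass becomes an octave.
Suspension figures are named by those two intervals: 9–8.

9–8 suspension.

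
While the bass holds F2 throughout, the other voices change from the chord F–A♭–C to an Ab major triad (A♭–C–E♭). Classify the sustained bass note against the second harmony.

Pedal tone (pedal point).

The harmony at that moment is A♭ major triad (A♭, C, E♭); F2 is not a chord tone.
It is held over (the same pitch as the preceding F2) and then sustained as the same pitch into the next harmony.
Sustained through a change of harmony — a pedal tone.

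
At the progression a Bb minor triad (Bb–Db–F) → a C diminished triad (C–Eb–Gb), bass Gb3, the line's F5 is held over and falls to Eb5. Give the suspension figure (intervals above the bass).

7–6 suspension.

At the second chord the bass is Gb3. The suspended F5 lies a seventh above the bass; after resolving down by step to Eb5, the interval above the bass becomes a sixth.
Suspension figures are named by those two intervals: 7–6.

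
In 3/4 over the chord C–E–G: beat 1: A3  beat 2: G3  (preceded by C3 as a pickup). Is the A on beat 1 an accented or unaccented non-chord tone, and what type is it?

Accented appoggiatura.

The harmony at that moment is C major triad (C, E, G); A3 is not a chord tone.
It is approached by leap up from C3 and left by step down to G3.
Leap in, step out — an appoggiatura.
It falls on the downbeat, so it is accented.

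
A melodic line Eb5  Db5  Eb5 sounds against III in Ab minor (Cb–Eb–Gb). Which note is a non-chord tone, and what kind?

Db5 is a neighbor tone.

The harmony at that moment is Cb major triad (Cb, Eb, Gb); Db5 is not a chord tone.
It is approached by step down from Eb5 and left by step up to Eb5.
Step away and step back to the same note — a neighbor tone (lower neighbor).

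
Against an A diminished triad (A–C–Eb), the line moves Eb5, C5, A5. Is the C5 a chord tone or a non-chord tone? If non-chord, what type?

Chord tone (the third of A diminished triad).

A diminished triad contains A, C, Eb; C is the third, so it is a chord tone.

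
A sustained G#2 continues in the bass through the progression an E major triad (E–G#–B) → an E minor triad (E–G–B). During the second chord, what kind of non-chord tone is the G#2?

The harmony at that moment is E minor triad (E, G, B); G#2 is not a chord tone.
It is held over (the same pitch as the preceding G#2) and then sustained as the same pitch into the next harmony.
Sustained through a change of harmony — a pedal tone.

Pedal tone (pedal point).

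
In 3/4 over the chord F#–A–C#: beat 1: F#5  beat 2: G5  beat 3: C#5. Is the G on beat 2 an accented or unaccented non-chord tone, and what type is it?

The harmony at that moment is F# minor triad (F#, A, C#); G5 is not a chord tone.
It is approached by step up from F#5 and left by leap down to C#5.
Step in, leap out — an escape tone.
It falls on a weak beat, so it is unaccented.

Unaccented escape tone.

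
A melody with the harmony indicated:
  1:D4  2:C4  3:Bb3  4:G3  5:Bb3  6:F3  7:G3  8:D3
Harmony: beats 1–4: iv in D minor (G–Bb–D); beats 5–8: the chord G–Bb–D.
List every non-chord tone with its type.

The harmony at that moment is G minor triad (G, Bb, D); C4 is not a chord tone.
It is approached by step down from D4 and left by step down to Bb3.
Step in, step out in the same direction — a passing tone.
The harmony at that moment is G minor triad (G, Bb, D); F3 is not a chord tone.
It is approached by leap down from Bb3 and left by step up to G3.
Leap in, step out — an appoggiatura.

C4 (beat 2) — passing tone; F3 (beat 6) — appoggiatura.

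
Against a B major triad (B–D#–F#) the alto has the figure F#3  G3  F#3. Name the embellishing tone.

The harmony at that moment is B major triad (B, D#, F#); G3 is not a chord tone.
It is approached by step up from F#3 and left by step down to F#3.
Step away and step back to the same note — a neighbor tone (upper neighbor).

G3 is a neighbor tone.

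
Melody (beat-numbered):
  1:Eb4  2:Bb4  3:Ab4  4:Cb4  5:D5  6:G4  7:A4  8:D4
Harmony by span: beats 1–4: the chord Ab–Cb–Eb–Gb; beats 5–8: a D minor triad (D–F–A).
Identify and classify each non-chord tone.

The harmony at that moment is Ab minor seventh chord (Ab, Cb, Eb, Gb); Bb4 is not a chord tone.
It is approached by leap up from Eb4 and left by step down to Ab4.
Leap in, step out — an appoggiatura.
The harmony at that moment is D minor triad (D, F, A); G4 is not a chord tone.
It is approached by leap down from D5 and left by step up to A4.
Leap in, step out — an appoggiatura.

Bb4 (beat 2) — appoggiatura; G4 (beat 6) — appoggiatura.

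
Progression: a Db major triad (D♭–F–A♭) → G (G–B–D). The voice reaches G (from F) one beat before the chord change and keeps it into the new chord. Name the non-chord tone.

G is an anticipation.

The harmony at that moment is D♭ major triad (D♭, F, A♭); G is not a chord tone.
It is approached by step up from F and then sustained as the same pitch into the next harmony.
Arriving early and becoming a chord tone when the harmony changes — an anticipation.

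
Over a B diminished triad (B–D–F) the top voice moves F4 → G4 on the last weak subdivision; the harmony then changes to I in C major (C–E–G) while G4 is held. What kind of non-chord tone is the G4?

The harmony at that moment is B diminished triad (B, D, F); G4 is not a chord tone.
It is approached by step up from F4 and then sustained as the same pitch into the next harmony.
Arriving early and becoming a chord tone when the harmony changes — an anticipation.

G4 is an anticipation.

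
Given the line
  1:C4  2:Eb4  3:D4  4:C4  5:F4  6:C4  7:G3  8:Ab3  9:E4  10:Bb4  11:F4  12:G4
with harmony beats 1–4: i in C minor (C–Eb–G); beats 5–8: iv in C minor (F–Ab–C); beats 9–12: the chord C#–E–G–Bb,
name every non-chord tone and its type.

The harmony at that moment is C minor triad (C, Eb, G); D4 is not a chord tone.
It is approached by step down from Eb4 and left by step down to C4.
Step in, step out in the same direction — a passing tone.
The harmony at that moment is F minor triad (F, Ab, C); G3 is not a chord tone.
It is approached by leap down from C4 and left by step up to Ab3.
Leap in, step out — an appoggiatura.
The harmony at that moment is C# diminished seventh chord (C#, E, G, Bb); F4 is not a chord tone.
It is approached by leap down from Bb4 and left by step up to G4.
Leap in, step out — an appoggiatura.

D4 (beat 3) — passing tone; G3 (beat 7) — appoggiatura; F4 (beat 11) — appoggiatura.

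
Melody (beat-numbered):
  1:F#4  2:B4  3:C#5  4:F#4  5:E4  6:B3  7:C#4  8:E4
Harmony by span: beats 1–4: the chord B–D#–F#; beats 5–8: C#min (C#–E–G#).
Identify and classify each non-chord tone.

The harmony at that moment is B major triad (B, D#, F#); C#5 is not a chord tone.
It is approached by step up from B4 and left by leap down to F#4.
Step in, leap out — an escape tone.
The harmony at that moment is C# minor triad (C#, E, G#); B3 is not a chord tone.
It is approached by leap down from E4 and left by step up to C#4.
Leap in, step out — an appoggiatura.

C#5 (beat 3) — escape tone; B3 (beat 6) — appoggiatura.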